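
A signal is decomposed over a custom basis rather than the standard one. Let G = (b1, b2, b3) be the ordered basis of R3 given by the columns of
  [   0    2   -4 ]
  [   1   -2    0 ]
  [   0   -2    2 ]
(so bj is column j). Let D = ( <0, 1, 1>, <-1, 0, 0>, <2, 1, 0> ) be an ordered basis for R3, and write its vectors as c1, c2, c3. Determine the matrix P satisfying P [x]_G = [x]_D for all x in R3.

Let M have columns bj and N have columns cj. Then for every x, N [x]_D = x = M [x]_G, so P = N^(-1) M.
Since det N = -1, N^(-1) has integer entries; multiplying gives P = [[0, -2, 2], [2, -2, 0], [1, 0, -2]].

[[0, -2, 2], [2, -2, 0], [1, 0, -2]]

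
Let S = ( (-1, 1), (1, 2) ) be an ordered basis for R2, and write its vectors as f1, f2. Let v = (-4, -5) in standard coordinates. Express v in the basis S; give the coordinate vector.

(1, -3)

[v]_S is the unique c with M c = v, where M has columns f1, f2.
System: -c_1 + c_2 = -4, c_1 + 2c_2 = -5; solving gives c_1 = 1, c_2 = -3.
Check: f1 - 3f2 = (-4, -5).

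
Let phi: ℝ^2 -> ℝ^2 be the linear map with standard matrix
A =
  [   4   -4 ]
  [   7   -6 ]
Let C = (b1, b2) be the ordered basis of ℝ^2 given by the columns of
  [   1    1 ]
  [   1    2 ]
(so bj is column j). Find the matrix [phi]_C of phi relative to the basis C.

The j-th column of [phi]_C is [phi(bj)]_C.
phi(b1) = A b1 = [0, 1] = -b1 + b2, so column 1 is [-1, 1].
Repeating for b2 and assembling the columns gives [[-1, -3], [1, -1]].

[[-1, -3], [1, -1]]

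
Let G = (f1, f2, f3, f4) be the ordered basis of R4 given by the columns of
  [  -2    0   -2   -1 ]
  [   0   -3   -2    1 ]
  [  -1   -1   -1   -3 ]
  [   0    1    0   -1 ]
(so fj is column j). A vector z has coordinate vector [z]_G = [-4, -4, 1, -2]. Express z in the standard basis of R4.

[8, 8, 13, -2]

By definition z = -4f1 - 4f2 + f3 - 2f4.
Summing componentwise gives [8, 8, 13, -2].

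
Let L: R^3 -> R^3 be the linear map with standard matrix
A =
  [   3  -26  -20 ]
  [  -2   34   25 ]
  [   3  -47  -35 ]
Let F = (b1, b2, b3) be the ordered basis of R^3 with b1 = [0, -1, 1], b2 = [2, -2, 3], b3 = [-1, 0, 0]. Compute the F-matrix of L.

[[3, 1, 0], [3, -2, -1], [0, -2, 1]]

Let P have columns b1, ..., b3. Then [L]_F = P^(-1) A P.
Here det P = 1, so P^(-1) is integer; computing A P first and then P^(-1)(A P) gives [[3, 1, 0], [3, -2, -1], [0, -2, 1]].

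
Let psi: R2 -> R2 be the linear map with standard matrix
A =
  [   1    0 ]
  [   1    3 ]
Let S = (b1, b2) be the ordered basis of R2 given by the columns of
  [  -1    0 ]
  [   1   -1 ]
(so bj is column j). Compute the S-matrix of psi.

[[1, 0], [-1, 3]]

Let P have columns b1, b2. Then [psi]_S = P^(-1) A P.
Here det P = 1, so P^(-1) is integer; computing A P first and then P^(-1)(A P) gives [[1, 0], [-1, 3]].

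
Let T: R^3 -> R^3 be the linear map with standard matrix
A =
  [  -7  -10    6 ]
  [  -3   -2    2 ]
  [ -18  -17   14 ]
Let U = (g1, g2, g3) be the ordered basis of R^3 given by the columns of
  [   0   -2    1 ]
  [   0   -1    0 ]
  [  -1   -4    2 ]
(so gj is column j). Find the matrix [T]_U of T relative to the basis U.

[[2, 3, 0], [2, 0, -1], [-2, 0, 3]]

Let P have columns g1, ..., g3. Then [T]_U = P^(-1) A P.
Here det P = -1, so P^(-1) is integer; computing A P first and then P^(-1)(A P) gives [[2, 3, 0], [2, 0, -1], [-2, 0, 3]].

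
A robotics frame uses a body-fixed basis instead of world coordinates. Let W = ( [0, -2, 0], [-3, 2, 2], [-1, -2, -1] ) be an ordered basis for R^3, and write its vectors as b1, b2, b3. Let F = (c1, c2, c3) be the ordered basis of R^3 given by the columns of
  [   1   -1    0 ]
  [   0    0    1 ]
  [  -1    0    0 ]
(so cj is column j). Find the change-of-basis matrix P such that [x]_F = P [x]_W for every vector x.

Let M have columns bj and N have columns cj. Then for every x, N [x]_F = x = M [x]_W, so P = N^(-1) M.
Since det N = 1, N^(-1) has integer entries; multiplying gives P = [[0, -2, 1], [0, 1, 2], [-2, 2, -2]].

[[0, -2, 1], [0, 1, 2], [-2, 2, -2]]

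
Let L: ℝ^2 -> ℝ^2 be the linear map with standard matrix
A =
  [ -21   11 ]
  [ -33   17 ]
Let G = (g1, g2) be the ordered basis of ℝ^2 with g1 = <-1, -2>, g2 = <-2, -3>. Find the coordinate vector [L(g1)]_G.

Column 1 of [L]_G is the G-coordinate vector of L(g1).
In standard coordinates L(g1) = A g1 = <-1, -1>.
Converting to G: <-1, -1> = -g1 + g2, so the coordinate vector is <-1, 1>.

<-1, 1>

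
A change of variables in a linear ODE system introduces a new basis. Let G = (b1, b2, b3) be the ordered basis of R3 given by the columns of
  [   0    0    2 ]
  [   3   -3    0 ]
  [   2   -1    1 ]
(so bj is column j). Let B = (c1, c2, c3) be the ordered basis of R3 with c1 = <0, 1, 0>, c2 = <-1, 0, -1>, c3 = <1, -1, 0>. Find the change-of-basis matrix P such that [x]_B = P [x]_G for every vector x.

Let M have columns bj and N have columns cj. Then for every x, N [x]_B = x = M [x]_G, so P = N^(-1) M.
Since det N = -1, N^(-1) has integer entries; multiplying gives P = [[1, -2, 1], [-2, 1, -1], [-2, 1, 1]].

[[1, -2, 1], [-2, 1, -1], [-2, 1, 1]]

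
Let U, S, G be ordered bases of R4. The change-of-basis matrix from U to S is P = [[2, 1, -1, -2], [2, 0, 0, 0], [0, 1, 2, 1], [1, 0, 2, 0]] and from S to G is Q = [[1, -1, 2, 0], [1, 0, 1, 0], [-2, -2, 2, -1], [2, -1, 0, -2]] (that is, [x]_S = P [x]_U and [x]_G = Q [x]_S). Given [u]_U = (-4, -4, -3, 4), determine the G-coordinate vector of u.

(-21, -23, 48, -6)

Apply P to get S-coordinates (-17, -8, -6, -10), then Q to get G-coordinates.
The result is [u]_G = (-21, -23, 48, -6).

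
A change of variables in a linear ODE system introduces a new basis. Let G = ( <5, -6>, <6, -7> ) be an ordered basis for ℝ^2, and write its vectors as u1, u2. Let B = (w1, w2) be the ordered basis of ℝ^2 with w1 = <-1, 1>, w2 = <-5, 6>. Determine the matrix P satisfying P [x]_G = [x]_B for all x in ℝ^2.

[[0, -1], [-1, -1]]

Let M have columns uj and N have columns wj. Then for every x, N [x]_B = x = M [x]_G, so P = N^(-1) M.
Since det N = -1, N^(-1) has integer entries; multiplying gives P = [[0, -1], [-1, -1]].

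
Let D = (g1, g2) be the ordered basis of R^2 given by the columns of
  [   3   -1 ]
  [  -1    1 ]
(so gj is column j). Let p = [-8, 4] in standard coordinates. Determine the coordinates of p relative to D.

We seek scalars with c_1 g1 + c_2 g2 = p; equivalently solve M c = p where the columns of M are g1, g2.
System: 3c_1 - c_2 = -8, -c_1 + c_2 = 4; solving gives c_1 = -2, c_2 = 2.
Check: -2g1 + 2g2 = [-8, 4].

[-2, 2]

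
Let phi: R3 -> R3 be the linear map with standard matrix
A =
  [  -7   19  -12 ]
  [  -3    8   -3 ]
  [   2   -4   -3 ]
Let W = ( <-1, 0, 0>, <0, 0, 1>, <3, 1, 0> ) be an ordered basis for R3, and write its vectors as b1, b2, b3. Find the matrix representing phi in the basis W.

Let P have columns b1, ..., b3. Then [phi]_W = P^(-1) A P.
Here det P = 1, so P^(-1) is integer; computing A P first and then P^(-1)(A P) gives [[2, 3, -1], [-2, -3, 2], [3, -3, -1]].

[[2, 3, -1], [-2, -3, 2], [3, -3, -1]]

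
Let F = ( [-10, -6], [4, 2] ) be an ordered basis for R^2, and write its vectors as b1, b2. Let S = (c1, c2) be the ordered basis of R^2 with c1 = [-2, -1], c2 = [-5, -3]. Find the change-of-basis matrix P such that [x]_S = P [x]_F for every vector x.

Column j of P is [bj]_S, since P maps F-coordinates to S-coordinates.
Expressing b1 in S: b1 = 0·c1 + 2c2, so column 1 of P is [0, 2].
Doing the same for each bj gives P = [[0, -2], [2, 0]].

[[0, -2], [2, 0]]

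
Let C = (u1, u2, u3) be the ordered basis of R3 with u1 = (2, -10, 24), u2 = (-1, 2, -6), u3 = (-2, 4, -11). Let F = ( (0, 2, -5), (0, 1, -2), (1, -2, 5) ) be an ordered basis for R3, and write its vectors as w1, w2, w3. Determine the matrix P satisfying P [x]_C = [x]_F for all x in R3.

[[-2, 1, 1], [-2, -2, -2], [2, -1, -2]]

Column j of P is [uj]_F, since P maps C-coordinates to F-coordinates.
Expressing u1 in F: u1 = -2w1 - 2w2 + 2w3, so column 1 of P is (-2, -2, 2).
Doing the same for each uj gives P = [[-2, 1, 1], [-2, -2, -2], [2, -1, -2]].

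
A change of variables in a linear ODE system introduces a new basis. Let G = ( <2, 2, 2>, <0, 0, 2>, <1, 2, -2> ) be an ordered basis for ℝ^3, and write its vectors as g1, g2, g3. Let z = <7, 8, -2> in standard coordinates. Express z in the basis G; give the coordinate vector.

<3, -3, 1>

[z]_G is the unique c with M c = z, where M has columns g1, ..., g3.
Gaussian elimination on [M | z] yields c = (3, -3, 1).
Check: 3g1 - 3g2 + g3 = <7, 8, -2>.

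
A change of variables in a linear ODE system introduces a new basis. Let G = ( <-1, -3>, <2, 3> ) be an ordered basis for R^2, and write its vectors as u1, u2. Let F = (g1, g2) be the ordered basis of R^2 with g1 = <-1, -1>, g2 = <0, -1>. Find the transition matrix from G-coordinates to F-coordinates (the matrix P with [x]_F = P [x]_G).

[[1, -2], [2, -1]]

Take x = uj: its G-coordinates are the j-th standard unit vector, so P e_j — column j of P — equals [uj]_F.
u1 = g1 + 2g2, giving column 1 = <1, 2>; repeating for each j gives P = [[1, -2], [2, -1]].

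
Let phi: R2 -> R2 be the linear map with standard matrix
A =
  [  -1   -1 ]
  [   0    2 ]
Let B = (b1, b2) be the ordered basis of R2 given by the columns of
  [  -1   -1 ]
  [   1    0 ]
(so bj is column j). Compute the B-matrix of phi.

With P the matrix whose columns are b1, b2, [phi]_B = P^(-1) A P.
Column by column: phi(b1) = A b1 = [0, 2]; its B-coordinates [2, -2] give column 1.
Continuing for each basis vector yields [phi]_B = [[2, 0], [-2, -1]].

[[2, 0], [-2, -1]]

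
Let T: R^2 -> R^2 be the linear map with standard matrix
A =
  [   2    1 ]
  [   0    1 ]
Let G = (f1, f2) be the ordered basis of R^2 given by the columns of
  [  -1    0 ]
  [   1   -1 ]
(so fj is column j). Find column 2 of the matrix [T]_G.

Column 2 of [T]_G is the G-coordinate vector of T(f2).
In standard coordinates T(f2) = A f2 = <-1, -1>.
Converting to G: <-1, -1> = f1 + 2f2, so the coordinate vector is <1, 2>.

<1, 2>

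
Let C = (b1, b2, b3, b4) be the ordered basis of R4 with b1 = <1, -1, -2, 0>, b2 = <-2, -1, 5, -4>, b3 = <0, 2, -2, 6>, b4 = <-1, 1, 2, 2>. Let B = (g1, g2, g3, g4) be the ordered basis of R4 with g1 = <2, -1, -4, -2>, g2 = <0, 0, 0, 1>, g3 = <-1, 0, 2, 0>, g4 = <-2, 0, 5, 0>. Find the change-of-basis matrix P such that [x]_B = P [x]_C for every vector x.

[[1, 1, -2, -1], [2, -2, 2, 0], [1, 2, 0, -1], [0, 1, -2, 0]]

Let M have columns bj and N have columns gj. Then for every x, N [x]_B = x = M [x]_C, so P = N^(-1) M.
Since det N = -1, N^(-1) has integer entries; multiplying gives P = [[1, 1, -2, -1], [2, -2, 2, 0], [1, 2, 0, -1], [0, 1, -2, 0]].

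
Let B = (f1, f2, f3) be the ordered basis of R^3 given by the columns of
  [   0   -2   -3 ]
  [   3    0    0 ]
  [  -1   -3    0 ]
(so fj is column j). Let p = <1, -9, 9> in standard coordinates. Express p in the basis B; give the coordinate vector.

<-3, -2, 1>

[p]_B is the unique c with M c = p, where M has columns f1, ..., f3.
Gaussian elimination on [M | p] yields c = (-3, -2, 1).
Check: -3f1 - 2f2 + f3 = <1, -9, 9>.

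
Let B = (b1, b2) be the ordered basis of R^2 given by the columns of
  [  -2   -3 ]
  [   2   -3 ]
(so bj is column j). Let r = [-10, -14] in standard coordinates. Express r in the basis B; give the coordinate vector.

[r]_B is the unique c with M c = r, where M has columns b1, b2.
System: -2c_1 - 3c_2 = -10, 2c_1 - 3c_2 = -14; solving gives c_1 = -1, c_2 = 4.
Check: -b1 + 4b2 = [-10, -14].

[-1, 4]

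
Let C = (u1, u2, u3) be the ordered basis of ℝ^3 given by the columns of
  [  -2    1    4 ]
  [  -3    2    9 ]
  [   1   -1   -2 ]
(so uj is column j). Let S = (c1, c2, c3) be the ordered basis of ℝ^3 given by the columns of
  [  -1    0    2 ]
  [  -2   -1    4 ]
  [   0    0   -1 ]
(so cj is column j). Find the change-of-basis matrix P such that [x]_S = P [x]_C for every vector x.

Let M have columns uj and N have columns cj. Then for every x, N [x]_S = x = M [x]_C, so P = N^(-1) M.
Since det N = -1, N^(-1) has integer entries; multiplying gives P = [[0, 1, 0], [-1, 0, -1], [-1, 1, 2]].

[[0, 1, 0], [-1, 0, -1], [-1, 1, 2]]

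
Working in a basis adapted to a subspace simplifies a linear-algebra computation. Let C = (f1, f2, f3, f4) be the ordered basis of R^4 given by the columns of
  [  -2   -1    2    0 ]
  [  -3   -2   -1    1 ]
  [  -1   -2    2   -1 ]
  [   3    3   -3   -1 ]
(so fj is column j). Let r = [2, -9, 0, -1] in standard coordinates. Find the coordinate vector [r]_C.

[1, 2, 3, 1]

We seek scalars with c_1 f1 + ... + c_4 f4 = r; equivalently solve M c = r where the columns of M are f1, ..., f4.
Row-reducing the augmented matrix [M | r] gives c = (1, 2, 3, 1).
Check: f1 + 2f2 + 3f3 + f4 = [2, -9, 0, -1].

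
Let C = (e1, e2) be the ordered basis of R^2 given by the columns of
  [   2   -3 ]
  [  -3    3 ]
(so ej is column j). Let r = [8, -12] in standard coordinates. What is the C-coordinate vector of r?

[4, 0]

Write r = c_1 e1 + c_2 e2 and solve for the c_i.
System: 2c_1 - 3c_2 = 8, -3c_1 + 3c_2 = -12; solving gives c_1 = 4, c_2 = 0.
Check: 4e1 + 0·e2 = [8, -12].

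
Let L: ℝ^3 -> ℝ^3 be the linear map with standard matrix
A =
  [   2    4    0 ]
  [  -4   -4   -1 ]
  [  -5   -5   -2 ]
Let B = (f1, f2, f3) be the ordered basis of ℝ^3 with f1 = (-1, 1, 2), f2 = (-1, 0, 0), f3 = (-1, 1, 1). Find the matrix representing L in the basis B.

[[-2, 1, -1], [0, -2, -1], [0, 3, 0]]

Let P have columns f1, ..., f3. Then [L]_B = P^(-1) A P.
Here det P = -1, so P^(-1) is integer; computing A P first and then P^(-1)(A P) gives [[-2, 1, -1], [0, -2, -1], [0, 3, 0]].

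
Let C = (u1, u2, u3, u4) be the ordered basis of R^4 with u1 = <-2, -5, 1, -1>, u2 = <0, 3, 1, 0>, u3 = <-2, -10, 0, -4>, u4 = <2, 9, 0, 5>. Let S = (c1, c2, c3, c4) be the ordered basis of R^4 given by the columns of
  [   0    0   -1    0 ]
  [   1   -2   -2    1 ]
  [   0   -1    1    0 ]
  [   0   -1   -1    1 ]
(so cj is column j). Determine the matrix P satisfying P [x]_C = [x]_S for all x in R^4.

Column j of P is [uj]_S, since P maps C-coordinates to S-coordinates.
Expressing u1 in S: u1 = -c1 + c2 + 2c3 + 2c4, so column 1 of P is <-1, 1, 2, 2>.
Doing the same for each uj gives P = [[-1, 2, -2, 0], [1, -1, 2, -2], [2, 0, 2, -2], [2, -1, 0, 1]].

[[-1, 2, -2, 0], [1, -1, 2, -2], [2, 0, 2, -2], [2, -1, 0, 1]]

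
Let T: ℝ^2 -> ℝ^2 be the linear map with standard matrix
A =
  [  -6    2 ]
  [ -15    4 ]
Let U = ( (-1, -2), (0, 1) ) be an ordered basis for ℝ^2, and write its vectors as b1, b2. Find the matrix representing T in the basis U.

The j-th column of [T]_U is [T(bj)]_U.
T(b1) = A b1 = (2, 7) = -2b1 + 3b2, so column 1 is (-2, 3).
Repeating for b2 and assembling the columns gives [[-2, -2], [3, 0]].

[[-2, -2], [3, 0]]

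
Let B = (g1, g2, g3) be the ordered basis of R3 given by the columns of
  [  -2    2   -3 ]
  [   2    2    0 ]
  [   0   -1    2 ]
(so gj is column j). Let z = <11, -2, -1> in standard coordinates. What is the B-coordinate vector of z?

<-4, 3, 1>

[z]_B is the unique c with M c = z, where M has columns g1, ..., g3.
Solving this 3x3 system gives c = (-4, 3, 1).
Check: -4g1 + 3g2 + g3 = <11, -2, -1>.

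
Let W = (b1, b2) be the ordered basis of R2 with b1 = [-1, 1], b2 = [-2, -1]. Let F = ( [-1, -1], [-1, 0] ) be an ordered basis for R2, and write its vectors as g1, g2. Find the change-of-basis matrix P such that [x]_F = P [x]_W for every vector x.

Column j of P is [bj]_F, since P maps W-coordinates to F-coordinates.
Expressing b1 in F: b1 = -g1 + 2g2, so column 1 of P is [-1, 2].
Doing the same for each bj gives P = [[-1, 1], [2, 1]].

[[-1, 1], [2, 1]]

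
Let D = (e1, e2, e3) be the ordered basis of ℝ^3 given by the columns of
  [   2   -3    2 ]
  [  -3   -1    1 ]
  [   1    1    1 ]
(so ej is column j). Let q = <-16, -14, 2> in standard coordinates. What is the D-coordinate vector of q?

<2, 4, -4>

We seek scalars with c_1 e1 + ... + c_3 e3 = q; equivalently solve M c = q where the columns of M are e1, ..., e3.
Row-reducing the augmented matrix [M | q] gives c = (2, 4, -4).
Check: 2e1 + 4e2 - 4e3 = <-16, -14, 2>.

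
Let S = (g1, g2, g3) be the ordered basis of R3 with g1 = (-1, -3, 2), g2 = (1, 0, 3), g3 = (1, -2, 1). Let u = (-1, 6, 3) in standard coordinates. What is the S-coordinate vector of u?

(0, 2, -3)

We seek scalars with c_1 g1 + ... + c_3 g3 = u; equivalently solve M c = u where the columns of M are g1, ..., g3.
Row-reducing the augmented matrix [M | u] gives c = (0, 2, -3).
Check: 0·g1 + 2g2 - 3g3 = (-1, 6, 3).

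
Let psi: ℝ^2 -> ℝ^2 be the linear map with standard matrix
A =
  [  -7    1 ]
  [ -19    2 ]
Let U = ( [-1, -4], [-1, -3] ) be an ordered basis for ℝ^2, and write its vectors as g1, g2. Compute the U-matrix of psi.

The j-th column of [psi]_U is [psi(gj)]_U.
psi(g1) = A g1 = [3, 11] = -2g1 - g2, so column 1 is [-2, -1].
Repeating for g2 and assembling the columns gives [[-2, -1], [-1, -3]].

[[-2, -1], [-1, -3]]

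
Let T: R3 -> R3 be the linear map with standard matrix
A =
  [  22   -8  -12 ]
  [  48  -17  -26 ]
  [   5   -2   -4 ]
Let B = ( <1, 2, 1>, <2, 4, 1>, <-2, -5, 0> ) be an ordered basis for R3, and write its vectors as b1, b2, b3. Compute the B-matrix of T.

[[0, 0, -2], [-3, -2, 2], [0, -2, 3]]

Let P have columns b1, ..., b3. Then [T]_B = P^(-1) A P.
Here det P = -1, so P^(-1) is integer; computing A P first and then P^(-1)(A P) gives [[0, 0, -2], [-3, -2, 2], [0, -2, 3]].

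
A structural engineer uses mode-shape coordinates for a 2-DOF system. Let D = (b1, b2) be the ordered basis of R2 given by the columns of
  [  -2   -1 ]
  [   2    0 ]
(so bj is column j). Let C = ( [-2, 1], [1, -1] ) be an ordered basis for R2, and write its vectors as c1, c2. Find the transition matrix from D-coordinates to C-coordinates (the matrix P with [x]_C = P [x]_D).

Column j of P is [bj]_C, since P maps D-coordinates to C-coordinates.
Expressing b1 in C: b1 = 0·c1 - 2c2, so column 1 of P is [0, -2].
Doing the same for each bj gives P = [[0, 1], [-2, 1]].

[[0, 1], [-2, 1]]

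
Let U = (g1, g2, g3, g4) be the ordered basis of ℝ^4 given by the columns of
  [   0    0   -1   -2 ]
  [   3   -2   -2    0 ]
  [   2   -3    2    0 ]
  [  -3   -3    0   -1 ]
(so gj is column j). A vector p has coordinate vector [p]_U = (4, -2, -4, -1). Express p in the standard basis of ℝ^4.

p = M [p]_U, where M has columns g1, ..., g4.
Carrying out the matrix-vector product, p = (6, 24, 6, -5).

(6, 24, 6, -5)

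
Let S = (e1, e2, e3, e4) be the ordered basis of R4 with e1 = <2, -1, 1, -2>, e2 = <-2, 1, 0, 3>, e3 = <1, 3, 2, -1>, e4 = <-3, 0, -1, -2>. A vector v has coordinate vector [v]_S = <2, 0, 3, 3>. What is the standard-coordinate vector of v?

<-2, 7, 5, -13>

v = M [v]_S, where M has columns e1, ..., e4.
Carrying out the matrix-vector product, v = <-2, 7, 5, -13>.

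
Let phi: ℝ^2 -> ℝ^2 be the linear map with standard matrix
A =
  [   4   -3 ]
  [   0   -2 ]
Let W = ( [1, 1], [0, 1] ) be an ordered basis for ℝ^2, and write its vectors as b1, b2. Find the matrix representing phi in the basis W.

[[1, -3], [-3, 1]]

The j-th column of [phi]_W is [phi(bj)]_W.
phi(b1) = A b1 = [1, -2] = b1 - 3b2, so column 1 is [1, -3].
Repeating for b2 and assembling the columns gives [[1, -3], [-3, 1]].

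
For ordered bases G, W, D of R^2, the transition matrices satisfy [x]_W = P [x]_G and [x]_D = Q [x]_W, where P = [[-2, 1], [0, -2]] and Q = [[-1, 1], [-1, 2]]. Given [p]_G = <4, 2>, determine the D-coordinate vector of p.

<2, -2>

First [p]_W = P [p]_G = <-6, -4>.
Then [p]_D = Q [p]_W = <2, -2>.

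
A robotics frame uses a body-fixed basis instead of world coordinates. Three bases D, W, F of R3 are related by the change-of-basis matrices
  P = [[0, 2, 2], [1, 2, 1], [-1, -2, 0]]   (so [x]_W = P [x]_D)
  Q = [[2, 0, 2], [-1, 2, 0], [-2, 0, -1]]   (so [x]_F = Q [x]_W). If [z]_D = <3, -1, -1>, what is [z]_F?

<-10, 4, 9>

Composing the changes, [z]_F = Q P [z]_D.
Q P = [[-2, 0, 4], [2, 2, 0], [1, -2, -4]]; applying this to <3, -1, -1> gives <-10, 4, 9>.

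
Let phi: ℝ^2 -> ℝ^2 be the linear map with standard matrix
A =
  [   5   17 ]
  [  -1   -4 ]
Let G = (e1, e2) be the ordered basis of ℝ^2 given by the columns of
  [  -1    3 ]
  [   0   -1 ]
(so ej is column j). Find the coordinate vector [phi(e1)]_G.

[2, -1]

Column 1 of [phi]_G is the G-coordinate vector of phi(e1).
In standard coordinates phi(e1) = A e1 = [-5, 1].
Converting to G: [-5, 1] = 2e1 - e2, so the coordinate vector is [2, -1].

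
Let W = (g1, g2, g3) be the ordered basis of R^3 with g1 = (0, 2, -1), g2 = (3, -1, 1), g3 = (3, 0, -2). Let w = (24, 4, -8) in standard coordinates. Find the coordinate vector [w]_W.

(4, 4, 4)

Write w = c_1 g1 + ... + c_3 g3 and solve for the c_i.
Gaussian elimination on [M | w] yields c = (4, 4, 4).
Check: 4g1 + 4g2 + 4g3 = (24, 4, -8).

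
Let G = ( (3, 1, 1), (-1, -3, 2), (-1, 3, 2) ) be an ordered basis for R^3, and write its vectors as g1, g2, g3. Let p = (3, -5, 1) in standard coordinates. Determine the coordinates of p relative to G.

(1, 1, -1)

[p]_G is the unique c with M c = p, where M has columns g1, ..., g3.
Gaussian elimination on [M | p] yields c = (1, 1, -1).
Check: g1 + g2 - g3 = (3, -5, 1).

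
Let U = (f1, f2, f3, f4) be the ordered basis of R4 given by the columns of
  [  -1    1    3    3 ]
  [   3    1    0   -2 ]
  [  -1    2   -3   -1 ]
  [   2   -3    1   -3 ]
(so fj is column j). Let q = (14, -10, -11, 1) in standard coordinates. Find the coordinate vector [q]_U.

Write q = c_1 f1 + ... + c_4 f4 and solve for the c_i.
Row-reducing the augmented matrix [M | q] gives c = (-3, -1, 4, 0).
Check: -3f1 - f2 + 4f3 + 0·f4 = (14, -10, -11, 1).

(-3, -1, 4, 0)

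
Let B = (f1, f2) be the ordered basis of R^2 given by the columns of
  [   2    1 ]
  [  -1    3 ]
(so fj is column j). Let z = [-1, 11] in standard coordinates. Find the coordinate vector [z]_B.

[-2, 3]

[z]_B is the unique c with M c = z, where M has columns f1, f2.
System: 2c_1 + c_2 = -1, -c_1 + 3c_2 = 11; solving gives c_1 = -2, c_2 = 3.
Check: -2f1 + 3f2 = [-1, 11].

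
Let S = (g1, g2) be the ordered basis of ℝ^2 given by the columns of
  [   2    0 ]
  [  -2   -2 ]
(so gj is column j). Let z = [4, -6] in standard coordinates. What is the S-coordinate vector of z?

[z]_S is the unique c with M c = z, where M has columns g1, g2.
System: 2c_1 + 0c_2 = 4, -2c_1 - 2c_2 = -6; solving gives c_1 = 2, c_2 = 1.
Check: 2g1 + g2 = [4, -6].

[2, 1]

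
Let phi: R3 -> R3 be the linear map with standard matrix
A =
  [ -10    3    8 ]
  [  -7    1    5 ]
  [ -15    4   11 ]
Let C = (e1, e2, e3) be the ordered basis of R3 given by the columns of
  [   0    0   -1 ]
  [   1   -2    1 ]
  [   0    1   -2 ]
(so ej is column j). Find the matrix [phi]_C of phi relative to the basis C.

[[0, 3, 1], [-2, -1, 3], [-3, -2, 3]]

The j-th column of [phi]_C is [phi(ej)]_C.
phi(e1) = A e1 = <3, 1, 4> = 0·e1 - 2e2 - 3e3, so column 1 is <0, -2, -3>.
Repeating for e2, e3 and assembling the columns gives [[0, 3, 1], [-2, -1, 3], [-3, -2, 3]].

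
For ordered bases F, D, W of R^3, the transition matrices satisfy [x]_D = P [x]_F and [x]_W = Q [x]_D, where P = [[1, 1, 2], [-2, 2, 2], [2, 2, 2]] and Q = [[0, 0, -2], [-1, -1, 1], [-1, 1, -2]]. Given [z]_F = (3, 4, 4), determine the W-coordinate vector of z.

(-44, -3, -49)

Apply P to get D-coordinates (15, 10, 22), then Q to get W-coordinates.
The result is [z]_W = (-44, -3, -49).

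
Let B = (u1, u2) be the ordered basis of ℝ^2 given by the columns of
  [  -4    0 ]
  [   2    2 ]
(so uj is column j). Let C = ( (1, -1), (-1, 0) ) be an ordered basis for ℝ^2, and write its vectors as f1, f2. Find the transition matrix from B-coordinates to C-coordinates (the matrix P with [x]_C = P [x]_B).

[[-2, -2], [2, -2]]

Let M have columns uj and N have columns fj. Then for every x, N [x]_C = x = M [x]_B, so P = N^(-1) M.
Since det N = -1, N^(-1) has integer entries; multiplying gives P = [[-2, -2], [2, -2]].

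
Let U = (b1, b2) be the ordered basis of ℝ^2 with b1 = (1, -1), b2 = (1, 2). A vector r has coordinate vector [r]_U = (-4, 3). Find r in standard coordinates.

(-1, 10)

r = M [r]_U, where M has columns b1, b2.
Carrying out the matrix-vector product, r = (-1, 10).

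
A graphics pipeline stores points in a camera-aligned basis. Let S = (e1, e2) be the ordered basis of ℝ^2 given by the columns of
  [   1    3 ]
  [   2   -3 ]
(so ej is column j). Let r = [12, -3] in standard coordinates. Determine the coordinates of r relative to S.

[3, 3]

Write r = c_1 e1 + c_2 e2 and solve for the c_i.
System: c_1 + 3c_2 = 12, 2c_1 - 3c_2 = -3; solving gives c_1 = 3, c_2 = 3.
Check: 3e1 + 3e2 = [12, -3].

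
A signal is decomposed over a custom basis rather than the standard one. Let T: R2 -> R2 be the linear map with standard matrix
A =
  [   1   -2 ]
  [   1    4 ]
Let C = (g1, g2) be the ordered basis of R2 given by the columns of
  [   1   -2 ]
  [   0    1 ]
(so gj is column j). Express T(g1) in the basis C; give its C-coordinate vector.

[3, 1]

Column 1 of [T]_C is the C-coordinate vector of T(g1).
In standard coordinates T(g1) = A g1 = [1, 1].
Converting to C: [1, 1] = 3g1 + g2, so the coordinate vector is [3, 1].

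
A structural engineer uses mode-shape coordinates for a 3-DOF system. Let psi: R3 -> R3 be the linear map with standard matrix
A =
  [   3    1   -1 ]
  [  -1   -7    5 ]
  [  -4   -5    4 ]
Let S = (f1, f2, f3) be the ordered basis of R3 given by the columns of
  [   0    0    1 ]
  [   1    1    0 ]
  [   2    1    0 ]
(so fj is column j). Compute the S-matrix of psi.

[[0, 1, -3], [3, -3, 2], [-1, 0, 3]]

The j-th column of [psi]_S is [psi(fj)]_S.
psi(f1) = A f1 = (-1, 3, 3) = 0·f1 + 3f2 - f3, so column 1 is (0, 3, -1).
Repeating for f2, f3 and assembling the columns gives [[0, 1, -3], [3, -3, 2], [-1, 0, 3]].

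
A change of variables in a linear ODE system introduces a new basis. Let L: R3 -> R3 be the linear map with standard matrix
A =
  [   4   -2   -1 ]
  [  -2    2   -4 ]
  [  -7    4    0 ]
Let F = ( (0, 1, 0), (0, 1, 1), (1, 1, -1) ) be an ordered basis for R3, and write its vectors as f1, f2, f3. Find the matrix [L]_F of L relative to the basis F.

The j-th column of [L]_F is [L(fj)]_F.
L(f1) = A f1 = (-2, 2, 4) = 2f1 + 2f2 - 2f3, so column 1 is (2, 2, -2).
Repeating for f2, f3 and assembling the columns gives [[2, 0, 1], [2, 1, 0], [-2, -3, 3]].

[[2, 0, 1], [2, 1, 0], [-2, -3, 3]]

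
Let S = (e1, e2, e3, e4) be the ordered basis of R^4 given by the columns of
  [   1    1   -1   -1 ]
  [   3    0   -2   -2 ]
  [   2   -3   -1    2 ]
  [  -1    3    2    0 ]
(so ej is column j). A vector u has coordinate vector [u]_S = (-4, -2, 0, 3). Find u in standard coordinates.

By definition u = -4e1 - 2e2 + 0·e3 + 3e4.
Summing componentwise gives (-9, -18, 4, -2).

(-9, -18, 4, -2)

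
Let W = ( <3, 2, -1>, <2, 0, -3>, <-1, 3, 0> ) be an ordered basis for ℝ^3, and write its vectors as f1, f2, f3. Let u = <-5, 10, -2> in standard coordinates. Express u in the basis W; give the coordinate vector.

<-1, 1, 4>

[u]_W is the unique c with M c = u, where M has columns f1, ..., f3.
Row-reducing the augmented matrix [M | u] gives c = (-1, 1, 4).
Check: -f1 + f2 + 4f3 = <-5, 10, -2>.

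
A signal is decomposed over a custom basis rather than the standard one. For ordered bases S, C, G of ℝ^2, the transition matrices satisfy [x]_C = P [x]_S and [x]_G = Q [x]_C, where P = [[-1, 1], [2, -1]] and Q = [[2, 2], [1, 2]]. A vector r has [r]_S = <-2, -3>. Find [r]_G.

First [r]_C = P [r]_S = <-1, -1>.
Then [r]_G = Q [r]_C = <-4, -3>.

<-4, -3>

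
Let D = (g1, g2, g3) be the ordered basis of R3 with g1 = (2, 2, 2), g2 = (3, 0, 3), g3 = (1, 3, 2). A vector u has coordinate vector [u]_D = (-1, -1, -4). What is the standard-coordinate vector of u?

By definition u = -g1 - g2 - 4g3.
Summing componentwise gives (-9, -14, -13).

(-9, -14, -13)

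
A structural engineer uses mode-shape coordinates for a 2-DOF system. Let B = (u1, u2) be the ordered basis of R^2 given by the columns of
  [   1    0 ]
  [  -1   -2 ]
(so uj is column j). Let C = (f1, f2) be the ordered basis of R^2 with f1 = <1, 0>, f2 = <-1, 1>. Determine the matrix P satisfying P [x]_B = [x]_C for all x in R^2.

Take x = uj: its B-coordinates are the j-th standard unit vector, so P e_j — column j of P — equals [uj]_C.
u1 = 0·f1 - f2, giving column 1 = <0, -1>; repeating for each j gives P = [[0, -2], [-1, -2]].

[[0, -2], [-1, -2]]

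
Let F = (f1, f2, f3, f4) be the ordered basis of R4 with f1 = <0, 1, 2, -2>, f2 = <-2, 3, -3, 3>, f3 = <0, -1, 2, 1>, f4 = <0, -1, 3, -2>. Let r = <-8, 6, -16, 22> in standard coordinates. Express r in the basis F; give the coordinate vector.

We seek scalars with c_1 f1 + ... + c_4 f4 = r; equivalently solve M c = r where the columns of M are f1, ..., f4.
Row-reducing the augmented matrix [M | r] gives c = (-4, 4, 2, 0).
Check: -4f1 + 4f2 + 2f3 + 0·f4 = <-8, 6, -16, 22>.

<-4, 4, 2, 0>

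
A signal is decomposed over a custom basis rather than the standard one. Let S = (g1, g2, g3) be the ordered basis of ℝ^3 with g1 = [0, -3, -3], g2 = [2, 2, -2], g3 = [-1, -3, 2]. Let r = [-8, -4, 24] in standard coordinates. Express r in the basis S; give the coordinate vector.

[-4, -2, 4]

[r]_S is the unique c with M c = r, where M has columns g1, ..., g3.
Row-reducing the augmented matrix [M | r] gives c = (-4, -2, 4).
Check: -4g1 - 2g2 + 4g3 = [-8, -4, 24].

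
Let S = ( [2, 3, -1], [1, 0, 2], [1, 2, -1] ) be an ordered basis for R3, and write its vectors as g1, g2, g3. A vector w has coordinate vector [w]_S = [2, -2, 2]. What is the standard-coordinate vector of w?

[4, 10, -8]

The coordinates say w = 2g1 - 2g2 + 2g3; adding the scaled basis vectors gives [4, 10, -8].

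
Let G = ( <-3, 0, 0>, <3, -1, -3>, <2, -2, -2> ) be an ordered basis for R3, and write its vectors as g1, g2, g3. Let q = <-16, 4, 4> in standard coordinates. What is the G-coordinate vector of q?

<4, 0, -2>

Write q = c_1 g1 + ... + c_3 g3 and solve for the c_i.
Gaussian elimination on [M | q] yields c = (4, 0, -2).
Check: 4g1 + 0·g2 - 2g3 = <-16, 4, 4>.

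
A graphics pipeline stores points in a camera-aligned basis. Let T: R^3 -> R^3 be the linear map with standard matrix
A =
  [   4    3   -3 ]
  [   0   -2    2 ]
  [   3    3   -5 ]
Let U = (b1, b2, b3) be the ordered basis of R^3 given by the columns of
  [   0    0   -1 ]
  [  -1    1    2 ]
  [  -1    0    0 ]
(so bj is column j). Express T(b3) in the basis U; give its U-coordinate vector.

Column 3 of [T]_U is the U-coordinate vector of T(b3).
In standard coordinates T(b3) = A b3 = [2, -4, 3].
Converting to U: [2, -4, 3] = -3b1 - 3b2 - 2b3, so the coordinate vector is [-3, -3, -2].

[-3, -3, -2]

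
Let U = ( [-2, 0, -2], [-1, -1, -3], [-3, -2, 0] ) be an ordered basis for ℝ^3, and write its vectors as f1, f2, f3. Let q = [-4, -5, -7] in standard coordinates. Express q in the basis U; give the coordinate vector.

[-1, 3, 1]

Write q = c_1 f1 + ... + c_3 f3 and solve for the c_i.
Row-reducing the augmented matrix [M | q] gives c = (-1, 3, 1).
Check: -f1 + 3f2 + f3 = [-4, -5, -7].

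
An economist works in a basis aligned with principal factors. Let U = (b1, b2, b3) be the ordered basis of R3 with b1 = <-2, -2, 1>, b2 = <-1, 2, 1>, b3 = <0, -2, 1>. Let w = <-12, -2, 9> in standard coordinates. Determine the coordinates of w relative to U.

<4, 4, 1>

Write w = c_1 b1 + ... + c_3 b3 and solve for the c_i.
Row-reducing the augmented matrix [M | w] gives c = (4, 4, 1).
Check: 4b1 + 4b2 + b3 = <-12, -2, 9>.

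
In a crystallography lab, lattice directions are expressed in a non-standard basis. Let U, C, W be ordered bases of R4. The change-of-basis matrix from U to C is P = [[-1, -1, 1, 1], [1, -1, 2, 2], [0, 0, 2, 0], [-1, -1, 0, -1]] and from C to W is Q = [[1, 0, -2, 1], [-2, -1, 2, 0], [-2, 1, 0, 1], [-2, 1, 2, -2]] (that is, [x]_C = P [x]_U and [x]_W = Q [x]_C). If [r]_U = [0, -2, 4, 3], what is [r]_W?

[-8, -18, -3, 16]

Composing the changes, [r]_W = Q P [r]_U.
Q P = [[-2, -2, -3, 0], [1, 3, 0, -4], [2, 0, 0, -1], [5, 3, 4, 2]]; applying this to [0, -2, 4, 3] gives [-8, -18, -3, 16].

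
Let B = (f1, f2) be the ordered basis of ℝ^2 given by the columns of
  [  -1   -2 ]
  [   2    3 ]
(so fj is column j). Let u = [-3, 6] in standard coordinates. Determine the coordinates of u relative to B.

We seek scalars with c_1 f1 + c_2 f2 = u; equivalently solve M c = u where the columns of M are f1, f2.
System: -c_1 - 2c_2 = -3, 2c_1 + 3c_2 = 6; solving gives c_1 = 3, c_2 = 0.
Check: 3f1 + 0·f2 = [-3, 6].

[3, 0]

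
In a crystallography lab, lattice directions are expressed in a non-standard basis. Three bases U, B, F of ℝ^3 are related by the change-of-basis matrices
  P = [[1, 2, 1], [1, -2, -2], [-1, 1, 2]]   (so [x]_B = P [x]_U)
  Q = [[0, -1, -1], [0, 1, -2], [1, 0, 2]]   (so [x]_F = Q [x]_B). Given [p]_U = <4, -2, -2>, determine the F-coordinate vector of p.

First [p]_B = P [p]_U = <-2, 12, -10>.
Then [p]_F = Q [p]_B = <-2, 32, -22>.

<-2, 32, -22>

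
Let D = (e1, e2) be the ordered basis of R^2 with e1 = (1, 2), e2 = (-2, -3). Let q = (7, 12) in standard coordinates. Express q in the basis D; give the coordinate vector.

(3, -2)

Write q = c_1 e1 + c_2 e2 and solve for the c_i.
System: c_1 - 2c_2 = 7, 2c_1 - 3c_2 = 12; solving gives c_1 = 3, c_2 = -2.
Check: 3e1 - 2e2 = (7, 12).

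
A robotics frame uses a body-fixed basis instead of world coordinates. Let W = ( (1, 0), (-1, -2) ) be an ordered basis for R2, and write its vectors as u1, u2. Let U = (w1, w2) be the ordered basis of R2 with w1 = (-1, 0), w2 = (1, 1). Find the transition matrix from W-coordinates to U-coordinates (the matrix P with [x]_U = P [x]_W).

Column j of P is [uj]_U, since P maps W-coordinates to U-coordinates.
Expressing u1 in U: u1 = -w1 + 0·w2, so column 1 of P is (-1, 0).
Doing the same for each uj gives P = [[-1, -1], [0, -2]].

[[-1, -1], [0, -2]]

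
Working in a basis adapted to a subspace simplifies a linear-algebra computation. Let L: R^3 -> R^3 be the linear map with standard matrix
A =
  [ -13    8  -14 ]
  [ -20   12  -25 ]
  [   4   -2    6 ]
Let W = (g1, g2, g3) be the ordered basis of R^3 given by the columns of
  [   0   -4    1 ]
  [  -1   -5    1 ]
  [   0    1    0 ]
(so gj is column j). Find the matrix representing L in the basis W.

The j-th column of [L]_W is [L(gj)]_W.
L(g1) = A g1 = (-8, -12, 2) = 2g1 + 2g2 + 0·g3, so column 1 is (2, 2, 0).
Repeating for g2, g3 and assembling the columns gives [[2, 3, 1], [2, 0, 2], [0, -2, 3]].

[[2, 3, 1], [2, 0, 2], [0, -2, 3]]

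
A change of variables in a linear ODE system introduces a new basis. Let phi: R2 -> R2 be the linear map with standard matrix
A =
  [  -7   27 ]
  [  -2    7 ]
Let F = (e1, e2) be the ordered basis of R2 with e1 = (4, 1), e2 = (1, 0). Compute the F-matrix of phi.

With P the matrix whose columns are e1, e2, [phi]_F = P^(-1) A P.
Column by column: phi(e1) = A e1 = (-1, -1); its F-coordinates (-1, 3) give column 1.
Continuing for each basis vector yields [phi]_F = [[-1, -2], [3, 1]].

[[-1, -2], [3, 1]]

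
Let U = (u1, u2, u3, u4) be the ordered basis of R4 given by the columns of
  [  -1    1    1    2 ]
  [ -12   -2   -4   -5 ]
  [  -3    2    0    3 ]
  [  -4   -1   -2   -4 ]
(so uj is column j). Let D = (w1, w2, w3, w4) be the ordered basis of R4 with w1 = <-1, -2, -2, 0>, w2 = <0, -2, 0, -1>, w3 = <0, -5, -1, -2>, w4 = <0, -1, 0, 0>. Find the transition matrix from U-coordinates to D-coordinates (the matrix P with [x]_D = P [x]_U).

Let M have columns uj and N have columns wj. Then for every x, N [x]_D = x = M [x]_U, so P = N^(-1) M.
Since det N = -1, N^(-1) has integer entries; multiplying gives P = [[1, -1, -1, -2], [2, 1, -2, 2], [1, 0, 2, 1], [1, 2, 0, 0]].

[[1, -1, -1, -2], [2, 1, -2, 2], [1, 0, 2, 1], [1, 2, 0, 0]]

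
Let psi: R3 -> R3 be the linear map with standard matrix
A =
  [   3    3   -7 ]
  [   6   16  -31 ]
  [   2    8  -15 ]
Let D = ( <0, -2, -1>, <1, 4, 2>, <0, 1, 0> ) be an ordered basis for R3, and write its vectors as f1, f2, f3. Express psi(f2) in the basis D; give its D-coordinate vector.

<-2, 1, 0>

Column 2 of [psi]_D is the D-coordinate vector of psi(f2).
In standard coordinates psi(f2) = A f2 = <1, 8, 4>.
Converting to D: <1, 8, 4> = -2f1 + f2 + 0·f3, so the coordinate vector is <-2, 1, 0>.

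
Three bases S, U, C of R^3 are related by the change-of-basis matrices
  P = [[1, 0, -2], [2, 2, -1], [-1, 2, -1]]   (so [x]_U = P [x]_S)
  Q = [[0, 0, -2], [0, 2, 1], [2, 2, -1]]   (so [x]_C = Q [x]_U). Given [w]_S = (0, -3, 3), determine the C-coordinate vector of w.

(18, -27, -21)

Apply P to get U-coordinates (-6, -9, -9), then Q to get C-coordinates.
The result is [w]_C = (18, -27, -21).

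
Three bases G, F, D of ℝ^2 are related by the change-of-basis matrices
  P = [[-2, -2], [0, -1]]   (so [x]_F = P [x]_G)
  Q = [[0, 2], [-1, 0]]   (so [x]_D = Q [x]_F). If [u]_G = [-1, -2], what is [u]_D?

Composing the changes, [u]_D = Q P [u]_G.
Q P = [[0, -2], [2, 2]]; applying this to [-1, -2] gives [4, -6].

[4, -6]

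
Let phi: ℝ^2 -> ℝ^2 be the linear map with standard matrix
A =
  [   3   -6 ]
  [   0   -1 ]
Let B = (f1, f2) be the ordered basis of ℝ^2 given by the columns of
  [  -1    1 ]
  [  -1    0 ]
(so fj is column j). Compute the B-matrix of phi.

With P the matrix whose columns are f1, f2, [phi]_B = P^(-1) A P.
Column by column: phi(f1) = A f1 = (3, 1); its B-coordinates (-1, 2) give column 1.
Continuing for each basis vector yields [phi]_B = [[-1, 0], [2, 3]].

[[-1, 0], [2, 3]]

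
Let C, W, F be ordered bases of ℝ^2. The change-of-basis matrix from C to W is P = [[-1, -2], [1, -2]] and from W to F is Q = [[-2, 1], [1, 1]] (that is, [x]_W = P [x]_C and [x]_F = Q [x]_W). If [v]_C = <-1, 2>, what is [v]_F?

First [v]_W = P [v]_C = <-3, -5>.
Then [v]_F = Q [v]_W = <1, -8>.

<1, -8>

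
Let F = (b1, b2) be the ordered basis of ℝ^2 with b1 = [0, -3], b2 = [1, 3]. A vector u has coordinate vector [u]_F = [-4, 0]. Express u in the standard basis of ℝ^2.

By definition u = -4b1 + 0·b2.
Summing componentwise gives [0, 12].

[0, 12]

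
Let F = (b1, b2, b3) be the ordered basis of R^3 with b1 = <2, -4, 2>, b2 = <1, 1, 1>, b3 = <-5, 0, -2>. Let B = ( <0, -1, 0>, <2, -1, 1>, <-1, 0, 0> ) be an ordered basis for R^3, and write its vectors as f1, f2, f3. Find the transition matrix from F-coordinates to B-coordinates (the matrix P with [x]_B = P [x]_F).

[[2, -2, 2], [2, 1, -2], [2, 1, 1]]

Take x = bj: its F-coordinates are the j-th standard unit vector, so P e_j — column j of P — equals [bj]_B.
b1 = 2f1 + 2f2 + 2f3, giving column 1 = <2, 2, 2>; repeating for each j gives P = [[2, -2, 2], [2, 1, -2], [2, 1, 1]].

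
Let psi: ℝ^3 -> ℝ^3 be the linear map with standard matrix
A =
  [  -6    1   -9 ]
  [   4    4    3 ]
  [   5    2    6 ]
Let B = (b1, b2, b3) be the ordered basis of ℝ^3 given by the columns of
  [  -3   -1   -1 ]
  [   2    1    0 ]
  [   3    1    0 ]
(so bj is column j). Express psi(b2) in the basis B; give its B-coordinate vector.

Compute psi(b2) = A b2 = [-2, 3, 3] in standard coordinates.
Then write this in B-coordinates: solve for y in y_1 b1 + ... + y_3 b3 = [-2, 3, 3].
This gives y = [0, 3, -1], which is column 2 of [psi]_B.

[0, 3, -1]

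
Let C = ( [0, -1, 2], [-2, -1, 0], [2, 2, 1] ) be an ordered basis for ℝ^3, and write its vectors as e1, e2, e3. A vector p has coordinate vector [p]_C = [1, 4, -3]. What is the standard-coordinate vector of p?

The coordinates say p = e1 + 4e2 - 3e3; adding the scaled basis vectors gives [-14, -11, -1].

[-14, -11, -1]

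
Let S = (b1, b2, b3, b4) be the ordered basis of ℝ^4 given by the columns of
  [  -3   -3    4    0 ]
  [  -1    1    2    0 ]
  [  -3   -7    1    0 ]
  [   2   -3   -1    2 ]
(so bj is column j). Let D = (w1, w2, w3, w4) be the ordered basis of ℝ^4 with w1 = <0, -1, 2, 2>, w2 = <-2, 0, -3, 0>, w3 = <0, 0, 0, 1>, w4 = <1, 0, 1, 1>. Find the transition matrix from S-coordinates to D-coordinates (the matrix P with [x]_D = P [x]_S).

[[1, -1, -2, 0], [2, 2, -1, 0], [-1, -2, 1, 2], [1, 1, 2, 0]]

Take x = bj: its S-coordinates are the j-th standard unit vector, so P e_j — column j of P — equals [bj]_D.
b1 = w1 + 2w2 - w3 + w4, giving column 1 = <1, 2, -1, 1>; repeating for each j gives P = [[1, -1, -2, 0], [2, 2, -1, 0], [-1, -2, 1, 2], [1, 1, 2, 0]].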